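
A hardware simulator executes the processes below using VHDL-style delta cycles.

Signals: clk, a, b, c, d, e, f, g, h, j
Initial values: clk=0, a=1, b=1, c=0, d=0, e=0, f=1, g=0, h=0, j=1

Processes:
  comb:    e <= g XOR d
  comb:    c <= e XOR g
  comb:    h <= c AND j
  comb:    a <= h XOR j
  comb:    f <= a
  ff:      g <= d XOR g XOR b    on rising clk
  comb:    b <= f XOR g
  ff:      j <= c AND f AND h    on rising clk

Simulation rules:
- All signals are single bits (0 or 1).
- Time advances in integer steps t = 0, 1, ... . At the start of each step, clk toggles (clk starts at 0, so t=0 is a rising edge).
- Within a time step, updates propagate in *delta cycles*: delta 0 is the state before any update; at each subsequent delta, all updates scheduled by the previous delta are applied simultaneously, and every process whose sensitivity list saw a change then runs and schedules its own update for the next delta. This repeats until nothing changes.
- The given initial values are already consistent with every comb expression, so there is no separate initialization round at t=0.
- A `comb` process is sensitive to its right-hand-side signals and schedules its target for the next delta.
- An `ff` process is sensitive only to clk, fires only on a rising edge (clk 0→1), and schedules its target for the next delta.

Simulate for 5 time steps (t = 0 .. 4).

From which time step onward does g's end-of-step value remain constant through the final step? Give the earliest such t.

2

t0.Δ0 a=1 h=0 g=0 c=0 f=1 d=0 j=1 b=1 clk=0 e=0
t0.Δ1 a=1 h=0 g=0 c=0 f=1 d=0 j=1 b=1 clk=1 e=0
t0.Δ2 a=1 h=0 g=1 c=0 f=1 d=0 j=0 b=1 clk=1 e=0
t0.Δ3 a=0 h=0 g=1 c=1 f=1 d=0 j=0 b=0 clk=1 e=1
t0.Δ4 a=0 h=0 g=1 c=0 f=0 d=0 j=0 b=0 clk=1 e=1
t0.Δ5 a=0 h=0 g=1 c=0 f=0 d=0 j=0 b=1 clk=1 e=1
t1.Δ0 a=0 h=0 g=1 c=0 f=0 d=0 j=0 b=1 clk=1 e=1
t1.Δ1 a=0 h=0 g=1 c=0 f=0 d=0 j=0 b=1 clk=0 e=1
t2.Δ0 a=0 h=0 g=1 c=0 f=0 d=0 j=0 b=1 clk=0 e=1
t2.Δ1 a=0 h=0 g=1 c=0 f=0 d=0 j=0 b=1 clk=1 e=1
t2.Δ2 a=0 h=0 g=0 c=0 f=0 d=0 j=0 b=1 clk=1 e=1
t2.Δ3 a=0 h=0 g=0 c=1 f=0 d=0 j=0 b=0 clk=1 e=0
t2.Δ4 a=0 h=0 g=0 c=0 f=0 d=0 j=0 b=0 clk=1 e=0
t3.Δ0 a=0 h=0 g=0 c=0 f=0 d=0 j=0 b=0 clk=1 e=0
t3.Δ1 a=0 h=0 g=0 c=0 f=0 d=0 j=0 b=0 clk=0 e=0
t4.Δ0 a=0 h=0 g=0 c=0 f=0 d=0 j=0 b=0 clk=0 e=0
t4.Δ1 a=0 h=0 g=0 c=0 f=0 d=0 j=0 b=0 clk=1 e=0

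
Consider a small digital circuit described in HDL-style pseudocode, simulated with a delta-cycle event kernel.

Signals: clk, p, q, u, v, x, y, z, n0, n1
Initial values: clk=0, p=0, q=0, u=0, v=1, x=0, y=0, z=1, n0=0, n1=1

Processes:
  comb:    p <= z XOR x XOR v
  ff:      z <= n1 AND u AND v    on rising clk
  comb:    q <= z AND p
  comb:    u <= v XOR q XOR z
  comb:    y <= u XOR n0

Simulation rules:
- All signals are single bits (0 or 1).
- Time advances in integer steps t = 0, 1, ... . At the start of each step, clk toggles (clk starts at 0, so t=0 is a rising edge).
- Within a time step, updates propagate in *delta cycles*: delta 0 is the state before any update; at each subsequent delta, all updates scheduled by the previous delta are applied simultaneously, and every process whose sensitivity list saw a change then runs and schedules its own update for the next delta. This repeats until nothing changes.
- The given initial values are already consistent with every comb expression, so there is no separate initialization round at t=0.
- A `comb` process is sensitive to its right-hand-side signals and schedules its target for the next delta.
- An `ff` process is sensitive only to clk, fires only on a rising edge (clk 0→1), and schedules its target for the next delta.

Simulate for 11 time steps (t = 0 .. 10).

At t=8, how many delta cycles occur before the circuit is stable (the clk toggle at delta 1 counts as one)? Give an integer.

4

t=0 Δ0: z=1 q=0 u=0 x=0 y=0 p=0 n0=0 n1=1 v=1 clk=0
  Δ1: clk:0→1
  Δ2: z:1→0
  Δ3: u:0→1, p:0→1
  Δ4: y:0→1
  (4Δ to stable)
t=1 Δ0: z=0 q=0 u=1 x=0 y=1 p=1 n0=0 n1=1 v=1 clk=1
  Δ1: clk:1→0
  (1Δ to stable)
t=2 Δ0: z=0 q=0 u=1 x=0 y=1 p=1 n0=0 n1=1 v=1 clk=0
  Δ1: clk:0→1
  Δ2: z:0→1
  Δ3: q:0→1, u:1→0, p:1→0
  Δ4: q:1→0, u:0→1, y:1→0
  Δ5: u:1→0, y:0→1
  Δ6: y:1→0
  (6Δ to stable)
t=3 Δ0: z=1 q=0 u=0 x=0 y=0 p=0 n0=0 n1=1 v=1 clk=1
  Δ1: clk:1→0
  (1Δ to stable)
t=4 Δ0: z=1 q=0 u=0 x=0 y=0 p=0 n0=0 n1=1 v=1 clk=0
  Δ1: clk:0→1
  Δ2: z:1→0
  Δ3: u:0→1, p:0→1
  Δ4: y:0→1
  (4Δ to stable)
t=5 Δ0: z=0 q=0 u=1 x=0 y=1 p=1 n0=0 n1=1 v=1 clk=1
  Δ1: clk:1→0
  (1Δ to stable)
t=6 Δ0: z=0 q=0 u=1 x=0 y=1 p=1 n0=0 n1=1 v=1 clk=0
  Δ1: clk:0→1
  Δ2: z:0→1
  Δ3: q:0→1, u:1→0, p:1→0
  Δ4: q:1→0, u:0→1, y:1→0
  Δ5: u:1→0, y:0→1
  Δ6: y:1→0
  (6Δ to stable)
t=7 Δ0: z=1 q=0 u=0 x=0 y=0 p=0 n0=0 n1=1 v=1 clk=1
  Δ1: clk:1→0
  (1Δ to stable)
t=8 Δ0: z=1 q=0 u=0 x=0 y=0 p=0 n0=0 n1=1 v=1 clk=0
  Δ1: clk:0→1
  Δ2: z:1→0
  Δ3: u:0→1, p:0→1
  Δ4: y:0→1
  (4Δ to stable)
t=9 Δ0: z=0 q=0 u=1 x=0 y=1 p=1 n0=0 n1=1 v=1 clk=1
  Δ1: clk:1→0
  (1Δ to stable)
t=10 Δ0: z=0 q=0 u=1 x=0 y=1 p=1 n0=0 n1=1 v=1 clk=0
  Δ1: clk:0→1
  Δ2: z:0→1
  Δ3: q:0→1, u:1→0, p:1→0
  Δ4: q:1→0, u:0→1, y:1→0
  Δ5: u:1→0, y:0→1
  Δ6: y:1→0
  (6Δ to stable)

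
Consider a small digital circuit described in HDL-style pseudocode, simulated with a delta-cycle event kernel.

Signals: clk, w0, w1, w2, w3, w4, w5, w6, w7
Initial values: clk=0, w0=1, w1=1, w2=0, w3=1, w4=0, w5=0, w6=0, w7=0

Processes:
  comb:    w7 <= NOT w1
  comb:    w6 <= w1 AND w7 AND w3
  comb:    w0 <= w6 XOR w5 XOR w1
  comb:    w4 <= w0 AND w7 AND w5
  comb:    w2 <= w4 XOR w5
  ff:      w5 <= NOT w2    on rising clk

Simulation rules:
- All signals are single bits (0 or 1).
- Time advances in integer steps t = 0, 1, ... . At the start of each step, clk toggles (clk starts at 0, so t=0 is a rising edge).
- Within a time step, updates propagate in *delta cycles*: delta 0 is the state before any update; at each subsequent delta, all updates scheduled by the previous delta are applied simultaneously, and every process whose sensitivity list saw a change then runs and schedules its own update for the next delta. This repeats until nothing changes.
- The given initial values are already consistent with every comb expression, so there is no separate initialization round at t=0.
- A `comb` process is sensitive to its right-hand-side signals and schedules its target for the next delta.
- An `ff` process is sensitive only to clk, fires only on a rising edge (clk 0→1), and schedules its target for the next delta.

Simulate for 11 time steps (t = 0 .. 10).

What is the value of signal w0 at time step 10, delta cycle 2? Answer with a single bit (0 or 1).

t0.Δ0 w2=0 w6=0 w3=1 w1=1 w0=1 clk=0 w4=0 w5=0 w7=0
t0.Δ1 w2=0 w6=0 w3=1 w1=1 w0=1 clk=1 w4=0 w5=0 w7=0
t0.Δ2 w2=0 w6=0 w3=1 w1=1 w0=1 clk=1 w4=0 w5=1 w7=0
t0.Δ3 w2=1 w6=0 w3=1 w1=1 w0=0 clk=1 w4=0 w5=1 w7=0
t1.Δ0 w2=1 w6=0 w3=1 w1=1 w0=0 clk=1 w4=0 w5=1 w7=0
t1.Δ1 w2=1 w6=0 w3=1 w1=1 w0=0 clk=0 w4=0 w5=1 w7=0
t2.Δ0 w2=1 w6=0 w3=1 w1=1 w0=0 clk=0 w4=0 w5=1 w7=0
t2.Δ1 w2=1 w6=0 w3=1 w1=1 w0=0 clk=1 w4=0 w5=1 w7=0
t2.Δ2 w2=1 w6=0 w3=1 w1=1 w0=0 clk=1 w4=0 w5=0 w7=0
t2.Δ3 w2=0 w6=0 w3=1 w1=1 w0=1 clk=1 w4=0 w5=0 w7=0
t3.Δ0 w2=0 w6=0 w3=1 w1=1 w0=1 clk=1 w4=0 w5=0 w7=0
t3.Δ1 w2=0 w6=0 w3=1 w1=1 w0=1 clk=0 w4=0 w5=0 w7=0
t4.Δ0 w2=0 w6=0 w3=1 w1=1 w0=1 clk=0 w4=0 w5=0 w7=0
t4.Δ1 w2=0 w6=0 w3=1 w1=1 w0=1 clk=1 w4=0 w5=0 w7=0
t4.Δ2 w2=0 w6=0 w3=1 w1=1 w0=1 clk=1 w4=0 w5=1 w7=0
t4.Δ3 w2=1 w6=0 w3=1 w1=1 w0=0 clk=1 w4=0 w5=1 w7=0
t5.Δ0 w2=1 w6=0 w3=1 w1=1 w0=0 clk=1 w4=0 w5=1 w7=0
t5.Δ1 w2=1 w6=0 w3=1 w1=1 w0=0 clk=0 w4=0 w5=1 w7=0
t6.Δ0 w2=1 w6=0 w3=1 w1=1 w0=0 clk=0 w4=0 w5=1 w7=0
t6.Δ1 w2=1 w6=0 w3=1 w1=1 w0=0 clk=1 w4=0 w5=1 w7=0
t6.Δ2 w2=1 w6=0 w3=1 w1=1 w0=0 clk=1 w4=0 w5=0 w7=0
t6.Δ3 w2=0 w6=0 w3=1 w1=1 w0=1 clk=1 w4=0 w5=0 w7=0
t7.Δ0 w2=0 w6=0 w3=1 w1=1 w0=1 clk=1 w4=0 w5=0 w7=0
t7.Δ1 w2=0 w6=0 w3=1 w1=1 w0=1 clk=0 w4=0 w5=0 w7=0
t8.Δ0 w2=0 w6=0 w3=1 w1=1 w0=1 clk=0 w4=0 w5=0 w7=0
t8.Δ1 w2=0 w6=0 w3=1 w1=1 w0=1 clk=1 w4=0 w5=0 w7=0
t8.Δ2 w2=0 w6=0 w3=1 w1=1 w0=1 clk=1 w4=0 w5=1 w7=0
t8.Δ3 w2=1 w6=0 w3=1 w1=1 w0=0 clk=1 w4=0 w5=1 w7=0
t9.Δ0 w2=1 w6=0 w3=1 w1=1 w0=0 clk=1 w4=0 w5=1 w7=0
t9.Δ1 w2=1 w6=0 w3=1 w1=1 w0=0 clk=0 w4=0 w5=1 w7=0
t10.Δ0 w2=1 w6=0 w3=1 w1=1 w0=0 clk=0 w4=0 w5=1 w7=0
t10.Δ1 w2=1 w6=0 w3=1 w1=1 w0=0 clk=1 w4=0 w5=1 w7=0
t10.Δ2 w2=1 w6=0 w3=1 w1=1 w0=0 clk=1 w4=0 w5=0 w7=0
t10.Δ3 w2=0 w6=0 w3=1 w1=1 w0=1 clk=1 w4=0 w5=0 w7=0

0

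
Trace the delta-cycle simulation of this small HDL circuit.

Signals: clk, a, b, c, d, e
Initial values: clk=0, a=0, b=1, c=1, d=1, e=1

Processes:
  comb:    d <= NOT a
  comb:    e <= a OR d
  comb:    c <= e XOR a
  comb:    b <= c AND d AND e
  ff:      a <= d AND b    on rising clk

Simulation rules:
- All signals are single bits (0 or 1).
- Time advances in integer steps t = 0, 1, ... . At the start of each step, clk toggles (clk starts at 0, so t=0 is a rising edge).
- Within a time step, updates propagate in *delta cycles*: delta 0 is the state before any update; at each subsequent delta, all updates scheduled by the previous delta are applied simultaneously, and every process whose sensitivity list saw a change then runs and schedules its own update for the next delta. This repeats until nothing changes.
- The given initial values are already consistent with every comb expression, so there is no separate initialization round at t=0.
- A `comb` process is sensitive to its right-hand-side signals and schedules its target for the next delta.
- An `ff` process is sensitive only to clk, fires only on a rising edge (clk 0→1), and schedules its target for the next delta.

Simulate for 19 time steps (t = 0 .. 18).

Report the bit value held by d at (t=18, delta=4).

1

t=0 Δ0: e=1 clk=0 d=1 b=1 a=0 c=1
  Δ1: clk:0→1
  Δ2: a:0→1
  Δ3: d:1→0, c:1→0
  Δ4: b:1→0
  (4Δ to stable)
t=1 Δ0: e=1 clk=1 d=0 b=0 a=1 c=0
  Δ1: clk:1→0
  (1Δ to stable)
t=2 Δ0: e=1 clk=0 d=0 b=0 a=1 c=0
  Δ1: clk:0→1
  Δ2: a:1→0
  Δ3: e:1→0, d:0→1, c:0→1
  Δ4: e:0→1, c:1→0
  Δ5: c:0→1
  Δ6: b:0→1
  (6Δ to stable)
t=3 Δ0: e=1 clk=1 d=1 b=1 a=0 c=1
  Δ1: clk:1→0
  (1Δ to stable)
t=4 Δ0: e=1 clk=0 d=1 b=1 a=0 c=1
  Δ1: clk:0→1
  Δ2: a:0→1
  Δ3: d:1→0, c:1→0
  Δ4: b:1→0
  (4Δ to stable)
t=5 Δ0: e=1 clk=1 d=0 b=0 a=1 c=0
  Δ1: clk:1→0
  (1Δ to stable)
t=6 Δ0: e=1 clk=0 d=0 b=0 a=1 c=0
  Δ1: clk:0→1
  Δ2: a:1→0
  Δ3: e:1→0, d:0→1, c:0→1
  Δ4: e:0→1, c:1→0
  Δ5: c:0→1
  Δ6: b:0→1
  (6Δ to stable)
t=7 Δ0: e=1 clk=1 d=1 b=1 a=0 c=1
  Δ1: clk:1→0
  (1Δ to stable)
t=8 Δ0: e=1 clk=0 d=1 b=1 a=0 c=1
  Δ1: clk:0→1
  Δ2: a:0→1
  Δ3: d:1→0, c:1→0
  Δ4: b:1→0
  (4Δ to stable)
t=9 Δ0: e=1 clk=1 d=0 b=0 a=1 c=0
  Δ1: clk:1→0
  (1Δ to stable)
t=10 Δ0: e=1 clk=0 d=0 b=0 a=1 c=0
  Δ1: clk:0→1
  Δ2: a:1→0
  Δ3: e:1→0, d:0→1, c:0→1
  Δ4: e:0→1, c:1→0
  Δ5: c:0→1
  Δ6: b:0→1
  (6Δ to stable)
t=11 Δ0: e=1 clk=1 d=1 b=1 a=0 c=1
  Δ1: clk:1→0
  (1Δ to stable)
t=12 Δ0: e=1 clk=0 d=1 b=1 a=0 c=1
  Δ1: clk:0→1
  Δ2: a:0→1
  Δ3: d:1→0, c:1→0
  Δ4: b:1→0
  (4Δ to stable)
t=13 Δ0: e=1 clk=1 d=0 b=0 a=1 c=0
  Δ1: clk:1→0
  (1Δ to stable)
t=14 Δ0: e=1 clk=0 d=0 b=0 a=1 c=0
  Δ1: clk:0→1
  Δ2: a:1→0
  Δ3: e:1→0, d:0→1, c:0→1
  Δ4: e:0→1, c:1→0
  Δ5: c:0→1
  Δ6: b:0→1
  (6Δ to stable)
t=15 Δ0: e=1 clk=1 d=1 b=1 a=0 c=1
  Δ1: clk:1→0
  (1Δ to stable)
t=16 Δ0: e=1 clk=0 d=1 b=1 a=0 c=1
  Δ1: clk:0→1
  Δ2: a:0→1
  Δ3: d:1→0, c:1→0
  Δ4: b:1→0
  (4Δ to stable)
t=17 Δ0: e=1 clk=1 d=0 b=0 a=1 c=0
  Δ1: clk:1→0
  (1Δ to stable)
t=18 Δ0: e=1 clk=0 d=0 b=0 a=1 c=0
  Δ1: clk:0→1
  Δ2: a:1→0
  Δ3: e:1→0, d:0→1, c:0→1
  Δ4: e:0→1, c:1→0
  Δ5: c:0→1
  Δ6: b:0→1
  (6Δ to stable)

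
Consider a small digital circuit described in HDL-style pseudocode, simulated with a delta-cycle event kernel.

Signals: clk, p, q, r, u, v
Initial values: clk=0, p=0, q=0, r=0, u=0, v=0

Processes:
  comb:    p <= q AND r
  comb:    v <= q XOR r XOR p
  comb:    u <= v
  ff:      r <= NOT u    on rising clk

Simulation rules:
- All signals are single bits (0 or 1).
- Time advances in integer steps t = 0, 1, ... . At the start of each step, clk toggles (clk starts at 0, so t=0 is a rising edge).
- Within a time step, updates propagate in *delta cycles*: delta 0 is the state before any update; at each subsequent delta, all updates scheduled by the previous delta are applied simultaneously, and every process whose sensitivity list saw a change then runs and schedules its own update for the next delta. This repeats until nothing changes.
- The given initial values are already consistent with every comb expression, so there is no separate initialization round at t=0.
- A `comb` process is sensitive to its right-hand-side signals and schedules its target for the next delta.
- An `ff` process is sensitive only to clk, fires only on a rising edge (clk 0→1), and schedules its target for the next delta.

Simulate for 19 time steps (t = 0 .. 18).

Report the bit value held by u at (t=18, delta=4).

t0.Δ0 clk=0 v=0 q=0 r=0 p=0 u=0
t0.Δ1 clk=1 v=0 q=0 r=0 p=0 u=0
t0.Δ2 clk=1 v=0 q=0 r=1 p=0 u=0
t0.Δ3 clk=1 v=1 q=0 r=1 p=0 u=0
t0.Δ4 clk=1 v=1 q=0 r=1 p=0 u=1
t1.Δ0 clk=1 v=1 q=0 r=1 p=0 u=1
t1.Δ1 clk=0 v=1 q=0 r=1 p=0 u=1
t2.Δ0 clk=0 v=1 q=0 r=1 p=0 u=1
t2.Δ1 clk=1 v=1 q=0 r=1 p=0 u=1
t2.Δ2 clk=1 v=1 q=0 r=0 p=0 u=1
t2.Δ3 clk=1 v=0 q=0 r=0 p=0 u=1
t2.Δ4 clk=1 v=0 q=0 r=0 p=0 u=0
t3.Δ0 clk=1 v=0 q=0 r=0 p=0 u=0
t3.Δ1 clk=0 v=0 q=0 r=0 p=0 u=0
t4.Δ0 clk=0 v=0 q=0 r=0 p=0 u=0
t4.Δ1 clk=1 v=0 q=0 r=0 p=0 u=0
t4.Δ2 clk=1 v=0 q=0 r=1 p=0 u=0
t4.Δ3 clk=1 v=1 q=0 r=1 p=0 u=0
t4.Δ4 clk=1 v=1 q=0 r=1 p=0 u=1
t5.Δ0 clk=1 v=1 q=0 r=1 p=0 u=1
t5.Δ1 clk=0 v=1 q=0 r=1 p=0 u=1
t6.Δ0 clk=0 v=1 q=0 r=1 p=0 u=1
t6.Δ1 clk=1 v=1 q=0 r=1 p=0 u=1
t6.Δ2 clk=1 v=1 q=0 r=0 p=0 u=1
t6.Δ3 clk=1 v=0 q=0 r=0 p=0 u=1
t6.Δ4 clk=1 v=0 q=0 r=0 p=0 u=0
t7.Δ0 clk=1 v=0 q=0 r=0 p=0 u=0
t7.Δ1 clk=0 v=0 q=0 r=0 p=0 u=0
t8.Δ0 clk=0 v=0 q=0 r=0 p=0 u=0
t8.Δ1 clk=1 v=0 q=0 r=0 p=0 u=0
t8.Δ2 clk=1 v=0 q=0 r=1 p=0 u=0
t8.Δ3 clk=1 v=1 q=0 r=1 p=0 u=0
t8.Δ4 clk=1 v=1 q=0 r=1 p=0 u=1
t9.Δ0 clk=1 v=1 q=0 r=1 p=0 u=1
t9.Δ1 clk=0 v=1 q=0 r=1 p=0 u=1
t10.Δ0 clk=0 v=1 q=0 r=1 p=0 u=1
t10.Δ1 clk=1 v=1 q=0 r=1 p=0 u=1
t10.Δ2 clk=1 v=1 q=0 r=0 p=0 u=1
t10.Δ3 clk=1 v=0 q=0 r=0 p=0 u=1
t10.Δ4 clk=1 v=0 q=0 r=0 p=0 u=0
t11.Δ0 clk=1 v=0 q=0 r=0 p=0 u=0
t11.Δ1 clk=0 v=0 q=0 r=0 p=0 u=0
t12.Δ0 clk=0 v=0 q=0 r=0 p=0 u=0
t12.Δ1 clk=1 v=0 q=0 r=0 p=0 u=0
t12.Δ2 clk=1 v=0 q=0 r=1 p=0 u=0
t12.Δ3 clk=1 v=1 q=0 r=1 p=0 u=0
t12.Δ4 clk=1 v=1 q=0 r=1 p=0 u=1
t13.Δ0 clk=1 v=1 q=0 r=1 p=0 u=1
t13.Δ1 clk=0 v=1 q=0 r=1 p=0 u=1
t14.Δ0 clk=0 v=1 q=0 r=1 p=0 u=1
t14.Δ1 clk=1 v=1 q=0 r=1 p=0 u=1
t14.Δ2 clk=1 v=1 q=0 r=0 p=0 u=1
t14.Δ3 clk=1 v=0 q=0 r=0 p=0 u=1
t14.Δ4 clk=1 v=0 q=0 r=0 p=0 u=0
t15.Δ0 clk=1 v=0 q=0 r=0 p=0 u=0
t15.Δ1 clk=0 v=0 q=0 r=0 p=0 u=0
t16.Δ0 clk=0 v=0 q=0 r=0 p=0 u=0
t16.Δ1 clk=1 v=0 q=0 r=0 p=0 u=0
t16.Δ2 clk=1 v=0 q=0 r=1 p=0 u=0
t16.Δ3 clk=1 v=1 q=0 r=1 p=0 u=0
t16.Δ4 clk=1 v=1 q=0 r=1 p=0 u=1
t17.Δ0 clk=1 v=1 q=0 r=1 p=0 u=1
t17.Δ1 clk=0 v=1 q=0 r=1 p=0 u=1
t18.Δ0 clk=0 v=1 q=0 r=1 p=0 u=1
t18.Δ1 clk=1 v=1 q=0 r=1 p=0 u=1
t18.Δ2 clk=1 v=1 q=0 r=0 p=0 u=1
t18.Δ3 clk=1 v=0 q=0 r=0 p=0 u=1
t18.Δ4 clk=1 v=0 q=0 r=0 p=0 u=0

0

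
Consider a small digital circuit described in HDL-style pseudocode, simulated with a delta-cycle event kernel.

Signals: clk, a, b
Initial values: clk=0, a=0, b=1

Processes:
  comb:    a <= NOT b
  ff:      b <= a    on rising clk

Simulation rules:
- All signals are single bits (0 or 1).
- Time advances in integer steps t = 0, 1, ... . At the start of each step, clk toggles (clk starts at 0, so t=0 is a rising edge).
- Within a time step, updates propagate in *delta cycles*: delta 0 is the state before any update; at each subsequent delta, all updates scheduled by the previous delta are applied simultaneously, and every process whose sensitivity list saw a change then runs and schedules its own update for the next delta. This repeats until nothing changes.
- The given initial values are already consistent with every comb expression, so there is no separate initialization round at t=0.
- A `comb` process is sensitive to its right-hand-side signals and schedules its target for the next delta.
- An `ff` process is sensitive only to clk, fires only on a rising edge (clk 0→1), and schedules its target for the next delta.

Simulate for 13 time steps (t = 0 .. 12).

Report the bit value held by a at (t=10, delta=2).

1

[bits: b,clk,a]
t=0: Δ0=100 Δ1=110 Δ2=010 Δ3=011 | 3Δ
t=1: Δ0=011 Δ1=001 | 1Δ
t=2: Δ0=001 Δ1=011 Δ2=111 Δ3=110 | 3Δ
t=3: Δ0=110 Δ1=100 | 1Δ
t=4: Δ0=100 Δ1=110 Δ2=010 Δ3=011 | 3Δ
t=5: Δ0=011 Δ1=001 | 1Δ
t=6: Δ0=001 Δ1=011 Δ2=111 Δ3=110 | 3Δ
t=7: Δ0=110 Δ1=100 | 1Δ
t=8: Δ0=100 Δ1=110 Δ2=010 Δ3=011 | 3Δ
t=9: Δ0=011 Δ1=001 | 1Δ
t=10: Δ0=001 Δ1=011 Δ2=111 Δ3=110 | 3Δ
t=11: Δ0=110 Δ1=100 | 1Δ
t=12: Δ0=100 Δ1=110 Δ2=010 Δ3=011 | 3Δ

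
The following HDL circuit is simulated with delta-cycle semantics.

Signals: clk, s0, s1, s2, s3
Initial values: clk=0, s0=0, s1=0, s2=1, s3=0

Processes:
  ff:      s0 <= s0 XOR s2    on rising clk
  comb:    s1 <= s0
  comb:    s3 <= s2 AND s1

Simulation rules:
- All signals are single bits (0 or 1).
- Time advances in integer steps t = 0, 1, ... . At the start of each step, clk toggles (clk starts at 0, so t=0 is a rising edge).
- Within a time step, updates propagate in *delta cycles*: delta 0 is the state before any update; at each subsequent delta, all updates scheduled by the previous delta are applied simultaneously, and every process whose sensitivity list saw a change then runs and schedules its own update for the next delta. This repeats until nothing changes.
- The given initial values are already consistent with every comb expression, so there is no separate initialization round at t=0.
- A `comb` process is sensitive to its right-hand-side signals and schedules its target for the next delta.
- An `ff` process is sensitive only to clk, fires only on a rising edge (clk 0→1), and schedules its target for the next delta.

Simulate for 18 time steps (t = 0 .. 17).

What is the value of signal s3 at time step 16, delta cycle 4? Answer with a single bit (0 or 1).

t0.Δ0 s3=0 s2=1 s0=0 clk=0 s1=0
t0.Δ1 s3=0 s2=1 s0=0 clk=1 s1=0
t0.Δ2 s3=0 s2=1 s0=1 clk=1 s1=0
t0.Δ3 s3=0 s2=1 s0=1 clk=1 s1=1
t0.Δ4 s3=1 s2=1 s0=1 clk=1 s1=1
t1.Δ0 s3=1 s2=1 s0=1 clk=1 s1=1
t1.Δ1 s3=1 s2=1 s0=1 clk=0 s1=1
t2.Δ0 s3=1 s2=1 s0=1 clk=0 s1=1
t2.Δ1 s3=1 s2=1 s0=1 clk=1 s1=1
t2.Δ2 s3=1 s2=1 s0=0 clk=1 s1=1
t2.Δ3 s3=1 s2=1 s0=0 clk=1 s1=0
t2.Δ4 s3=0 s2=1 s0=0 clk=1 s1=0
t3.Δ0 s3=0 s2=1 s0=0 clk=1 s1=0
t3.Δ1 s3=0 s2=1 s0=0 clk=0 s1=0
t4.Δ0 s3=0 s2=1 s0=0 clk=0 s1=0
t4.Δ1 s3=0 s2=1 s0=0 clk=1 s1=0
t4.Δ2 s3=0 s2=1 s0=1 clk=1 s1=0
t4.Δ3 s3=0 s2=1 s0=1 clk=1 s1=1
t4.Δ4 s3=1 s2=1 s0=1 clk=1 s1=1
t5.Δ0 s3=1 s2=1 s0=1 clk=1 s1=1
t5.Δ1 s3=1 s2=1 s0=1 clk=0 s1=1
t6.Δ0 s3=1 s2=1 s0=1 clk=0 s1=1
t6.Δ1 s3=1 s2=1 s0=1 clk=1 s1=1
t6.Δ2 s3=1 s2=1 s0=0 clk=1 s1=1
t6.Δ3 s3=1 s2=1 s0=0 clk=1 s1=0
t6.Δ4 s3=0 s2=1 s0=0 clk=1 s1=0
t7.Δ0 s3=0 s2=1 s0=0 clk=1 s1=0
t7.Δ1 s3=0 s2=1 s0=0 clk=0 s1=0
t8.Δ0 s3=0 s2=1 s0=0 clk=0 s1=0
t8.Δ1 s3=0 s2=1 s0=0 clk=1 s1=0
t8.Δ2 s3=0 s2=1 s0=1 clk=1 s1=0
t8.Δ3 s3=0 s2=1 s0=1 clk=1 s1=1
t8.Δ4 s3=1 s2=1 s0=1 clk=1 s1=1
t9.Δ0 s3=1 s2=1 s0=1 clk=1 s1=1
t9.Δ1 s3=1 s2=1 s0=1 clk=0 s1=1
t10.Δ0 s3=1 s2=1 s0=1 clk=0 s1=1
t10.Δ1 s3=1 s2=1 s0=1 clk=1 s1=1
t10.Δ2 s3=1 s2=1 s0=0 clk=1 s1=1
t10.Δ3 s3=1 s2=1 s0=0 clk=1 s1=0
t10.Δ4 s3=0 s2=1 s0=0 clk=1 s1=0
t11.Δ0 s3=0 s2=1 s0=0 clk=1 s1=0
t11.Δ1 s3=0 s2=1 s0=0 clk=0 s1=0
t12.Δ0 s3=0 s2=1 s0=0 clk=0 s1=0
t12.Δ1 s3=0 s2=1 s0=0 clk=1 s1=0
t12.Δ2 s3=0 s2=1 s0=1 clk=1 s1=0
t12.Δ3 s3=0 s2=1 s0=1 clk=1 s1=1
t12.Δ4 s3=1 s2=1 s0=1 clk=1 s1=1
t13.Δ0 s3=1 s2=1 s0=1 clk=1 s1=1
t13.Δ1 s3=1 s2=1 s0=1 clk=0 s1=1
t14.Δ0 s3=1 s2=1 s0=1 clk=0 s1=1
t14.Δ1 s3=1 s2=1 s0=1 clk=1 s1=1
t14.Δ2 s3=1 s2=1 s0=0 clk=1 s1=1
t14.Δ3 s3=1 s2=1 s0=0 clk=1 s1=0
t14.Δ4 s3=0 s2=1 s0=0 clk=1 s1=0
t15.Δ0 s3=0 s2=1 s0=0 clk=1 s1=0
t15.Δ1 s3=0 s2=1 s0=0 clk=0 s1=0
t16.Δ0 s3=0 s2=1 s0=0 clk=0 s1=0
t16.Δ1 s3=0 s2=1 s0=0 clk=1 s1=0
t16.Δ2 s3=0 s2=1 s0=1 clk=1 s1=0
t16.Δ3 s3=0 s2=1 s0=1 clk=1 s1=1
t16.Δ4 s3=1 s2=1 s0=1 clk=1 s1=1
t17.Δ0 s3=1 s2=1 s0=1 clk=1 s1=1
t17.Δ1 s3=1 s2=1 s0=1 clk=0 s1=1

1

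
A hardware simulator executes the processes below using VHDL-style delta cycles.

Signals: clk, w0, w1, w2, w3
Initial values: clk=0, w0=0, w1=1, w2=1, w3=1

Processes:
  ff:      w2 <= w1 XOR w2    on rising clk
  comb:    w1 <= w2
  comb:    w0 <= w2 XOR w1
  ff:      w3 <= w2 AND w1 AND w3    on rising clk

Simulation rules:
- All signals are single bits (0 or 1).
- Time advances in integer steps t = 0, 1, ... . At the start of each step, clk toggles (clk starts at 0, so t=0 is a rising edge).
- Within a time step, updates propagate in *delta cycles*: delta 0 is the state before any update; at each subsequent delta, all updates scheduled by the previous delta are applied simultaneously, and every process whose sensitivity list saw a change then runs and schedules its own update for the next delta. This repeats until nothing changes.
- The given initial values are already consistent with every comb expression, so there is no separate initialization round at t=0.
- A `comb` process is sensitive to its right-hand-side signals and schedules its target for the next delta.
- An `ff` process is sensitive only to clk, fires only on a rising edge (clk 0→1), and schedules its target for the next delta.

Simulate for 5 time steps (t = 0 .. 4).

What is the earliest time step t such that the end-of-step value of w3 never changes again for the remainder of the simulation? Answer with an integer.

2

[bits: w0,clk,w3,w2,w1]
t=0: Δ0=00111 Δ1=01111 Δ2=01101 Δ3=11100 Δ4=01100 | 4Δ
t=1: Δ0=01100 Δ1=00100 | 1Δ
t=2: Δ0=00100 Δ1=01100 Δ2=01000 | 2Δ
t=3: Δ0=01000 Δ1=00000 | 1Δ
t=4: Δ0=00000 Δ1=01000 | 1Δ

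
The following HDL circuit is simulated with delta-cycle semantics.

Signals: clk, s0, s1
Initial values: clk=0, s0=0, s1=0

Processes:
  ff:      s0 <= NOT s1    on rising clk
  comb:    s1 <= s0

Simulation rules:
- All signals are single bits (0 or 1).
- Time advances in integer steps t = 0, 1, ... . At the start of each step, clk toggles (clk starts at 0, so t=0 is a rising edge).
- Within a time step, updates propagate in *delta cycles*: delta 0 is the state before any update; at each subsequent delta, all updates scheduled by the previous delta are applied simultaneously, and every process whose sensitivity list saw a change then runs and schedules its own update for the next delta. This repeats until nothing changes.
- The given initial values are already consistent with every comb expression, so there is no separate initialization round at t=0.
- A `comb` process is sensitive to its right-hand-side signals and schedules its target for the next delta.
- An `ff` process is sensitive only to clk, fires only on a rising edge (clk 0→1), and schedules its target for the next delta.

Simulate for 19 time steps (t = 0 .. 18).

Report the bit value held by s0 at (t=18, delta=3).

t0.Δ0 s1=0 s0=0 clk=0
t0.Δ1 s1=0 s0=0 clk=1
t0.Δ2 s1=0 s0=1 clk=1
t0.Δ3 s1=1 s0=1 clk=1
t1.Δ0 s1=1 s0=1 clk=1
t1.Δ1 s1=1 s0=1 clk=0
t2.Δ0 s1=1 s0=1 clk=0
t2.Δ1 s1=1 s0=1 clk=1
t2.Δ2 s1=1 s0=0 clk=1
t2.Δ3 s1=0 s0=0 clk=1
t3.Δ0 s1=0 s0=0 clk=1
t3.Δ1 s1=0 s0=0 clk=0
t4.Δ0 s1=0 s0=0 clk=0
t4.Δ1 s1=0 s0=0 clk=1
t4.Δ2 s1=0 s0=1 clk=1
t4.Δ3 s1=1 s0=1 clk=1
t5.Δ0 s1=1 s0=1 clk=1
t5.Δ1 s1=1 s0=1 clk=0
t6.Δ0 s1=1 s0=1 clk=0
t6.Δ1 s1=1 s0=1 clk=1
t6.Δ2 s1=1 s0=0 clk=1
t6.Δ3 s1=0 s0=0 clk=1
t7.Δ0 s1=0 s0=0 clk=1
t7.Δ1 s1=0 s0=0 clk=0
t8.Δ0 s1=0 s0=0 clk=0
t8.Δ1 s1=0 s0=0 clk=1
t8.Δ2 s1=0 s0=1 clk=1
t8.Δ3 s1=1 s0=1 clk=1
t9.Δ0 s1=1 s0=1 clk=1
t9.Δ1 s1=1 s0=1 clk=0
t10.Δ0 s1=1 s0=1 clk=0
t10.Δ1 s1=1 s0=1 clk=1
t10.Δ2 s1=1 s0=0 clk=1
t10.Δ3 s1=0 s0=0 clk=1
t11.Δ0 s1=0 s0=0 clk=1
t11.Δ1 s1=0 s0=0 clk=0
t12.Δ0 s1=0 s0=0 clk=0
t12.Δ1 s1=0 s0=0 clk=1
t12.Δ2 s1=0 s0=1 clk=1
t12.Δ3 s1=1 s0=1 clk=1
t13.Δ0 s1=1 s0=1 clk=1
t13.Δ1 s1=1 s0=1 clk=0
t14.Δ0 s1=1 s0=1 clk=0
t14.Δ1 s1=1 s0=1 clk=1
t14.Δ2 s1=1 s0=0 clk=1
t14.Δ3 s1=0 s0=0 clk=1
t15.Δ0 s1=0 s0=0 clk=1
t15.Δ1 s1=0 s0=0 clk=0
t16.Δ0 s1=0 s0=0 clk=0
t16.Δ1 s1=0 s0=0 clk=1
t16.Δ2 s1=0 s0=1 clk=1
t16.Δ3 s1=1 s0=1 clk=1
t17.Δ0 s1=1 s0=1 clk=1
t17.Δ1 s1=1 s0=1 clk=0
t18.Δ0 s1=1 s0=1 clk=0
t18.Δ1 s1=1 s0=1 clk=1
t18.Δ2 s1=1 s0=0 clk=1
t18.Δ3 s1=0 s0=0 clk=1

0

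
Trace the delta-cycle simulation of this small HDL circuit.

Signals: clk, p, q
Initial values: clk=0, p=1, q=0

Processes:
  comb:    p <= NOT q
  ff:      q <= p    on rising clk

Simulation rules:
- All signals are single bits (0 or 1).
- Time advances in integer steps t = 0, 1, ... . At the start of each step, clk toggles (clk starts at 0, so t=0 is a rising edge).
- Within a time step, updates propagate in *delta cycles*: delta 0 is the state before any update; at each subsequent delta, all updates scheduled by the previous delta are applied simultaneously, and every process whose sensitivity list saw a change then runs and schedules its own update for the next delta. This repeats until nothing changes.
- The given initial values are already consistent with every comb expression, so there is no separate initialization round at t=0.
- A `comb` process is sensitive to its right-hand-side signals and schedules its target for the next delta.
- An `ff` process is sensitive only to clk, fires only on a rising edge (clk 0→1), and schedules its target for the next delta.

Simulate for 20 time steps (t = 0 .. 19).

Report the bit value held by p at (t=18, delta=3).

1

[bits: q,p,clk]
t=0: Δ0=010 Δ1=011 Δ2=111 Δ3=101 | 3Δ
t=1: Δ0=101 Δ1=100 | 1Δ
t=2: Δ0=100 Δ1=101 Δ2=001 Δ3=011 | 3Δ
t=3: Δ0=011 Δ1=010 | 1Δ
t=4: Δ0=010 Δ1=011 Δ2=111 Δ3=101 | 3Δ
t=5: Δ0=101 Δ1=100 | 1Δ
t=6: Δ0=100 Δ1=101 Δ2=001 Δ3=011 | 3Δ
t=7: Δ0=011 Δ1=010 | 1Δ
t=8: Δ0=010 Δ1=011 Δ2=111 Δ3=101 | 3Δ
t=9: Δ0=101 Δ1=100 | 1Δ
t=10: Δ0=100 Δ1=101 Δ2=001 Δ3=011 | 3Δ
t=11: Δ0=011 Δ1=010 | 1Δ
t=12: Δ0=010 Δ1=011 Δ2=111 Δ3=101 | 3Δ
t=13: Δ0=101 Δ1=100 | 1Δ
t=14: Δ0=100 Δ1=101 Δ2=001 Δ3=011 | 3Δ
t=15: Δ0=011 Δ1=010 | 1Δ
t=16: Δ0=010 Δ1=011 Δ2=111 Δ3=101 | 3Δ
t=17: Δ0=101 Δ1=100 | 1Δ
t=18: Δ0=100 Δ1=101 Δ2=001 Δ3=011 | 3Δ
t=19: Δ0=011 Δ1=010 | 1Δ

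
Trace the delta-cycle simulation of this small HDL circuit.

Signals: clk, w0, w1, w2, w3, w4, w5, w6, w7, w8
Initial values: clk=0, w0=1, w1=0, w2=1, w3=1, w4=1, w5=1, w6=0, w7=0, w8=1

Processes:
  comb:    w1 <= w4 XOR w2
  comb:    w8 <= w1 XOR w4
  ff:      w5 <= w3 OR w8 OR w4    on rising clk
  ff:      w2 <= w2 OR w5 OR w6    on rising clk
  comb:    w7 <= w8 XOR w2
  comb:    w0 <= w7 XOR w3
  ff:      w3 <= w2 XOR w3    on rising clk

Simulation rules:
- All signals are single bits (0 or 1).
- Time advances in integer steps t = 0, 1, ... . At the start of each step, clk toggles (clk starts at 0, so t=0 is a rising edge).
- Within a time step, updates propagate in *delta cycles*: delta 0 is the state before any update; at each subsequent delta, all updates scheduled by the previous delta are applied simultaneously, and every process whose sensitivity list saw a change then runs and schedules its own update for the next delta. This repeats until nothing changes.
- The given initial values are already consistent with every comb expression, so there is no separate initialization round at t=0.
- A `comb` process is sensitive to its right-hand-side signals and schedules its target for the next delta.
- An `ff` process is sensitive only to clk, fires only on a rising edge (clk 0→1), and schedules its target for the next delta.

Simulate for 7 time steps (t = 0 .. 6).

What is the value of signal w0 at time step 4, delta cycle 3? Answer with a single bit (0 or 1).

[bits: w4,w1,clk,w5,w2,w0,w7,w8,w3,w6]
t=0: Δ0=1001110110 Δ1=1011110110 Δ2=1011110100 Δ3=1011100100 | 3Δ
t=1: Δ0=1011100100 Δ1=1001100100 | 1Δ
t=2: Δ0=1001100100 Δ1=1011100100 Δ2=1011100110 Δ3=1011110110 | 3Δ
t=3: Δ0=1011110110 Δ1=1001110110 | 1Δ
t=4: Δ0=1001110110 Δ1=1011110110 Δ2=1011110100 Δ3=1011100100 | 3Δ
t=5: Δ0=1011100100 Δ1=1001100100 | 1Δ
t=6: Δ0=1001100100 Δ1=1011100100 Δ2=1011100110 Δ3=1011110110 | 3Δ

0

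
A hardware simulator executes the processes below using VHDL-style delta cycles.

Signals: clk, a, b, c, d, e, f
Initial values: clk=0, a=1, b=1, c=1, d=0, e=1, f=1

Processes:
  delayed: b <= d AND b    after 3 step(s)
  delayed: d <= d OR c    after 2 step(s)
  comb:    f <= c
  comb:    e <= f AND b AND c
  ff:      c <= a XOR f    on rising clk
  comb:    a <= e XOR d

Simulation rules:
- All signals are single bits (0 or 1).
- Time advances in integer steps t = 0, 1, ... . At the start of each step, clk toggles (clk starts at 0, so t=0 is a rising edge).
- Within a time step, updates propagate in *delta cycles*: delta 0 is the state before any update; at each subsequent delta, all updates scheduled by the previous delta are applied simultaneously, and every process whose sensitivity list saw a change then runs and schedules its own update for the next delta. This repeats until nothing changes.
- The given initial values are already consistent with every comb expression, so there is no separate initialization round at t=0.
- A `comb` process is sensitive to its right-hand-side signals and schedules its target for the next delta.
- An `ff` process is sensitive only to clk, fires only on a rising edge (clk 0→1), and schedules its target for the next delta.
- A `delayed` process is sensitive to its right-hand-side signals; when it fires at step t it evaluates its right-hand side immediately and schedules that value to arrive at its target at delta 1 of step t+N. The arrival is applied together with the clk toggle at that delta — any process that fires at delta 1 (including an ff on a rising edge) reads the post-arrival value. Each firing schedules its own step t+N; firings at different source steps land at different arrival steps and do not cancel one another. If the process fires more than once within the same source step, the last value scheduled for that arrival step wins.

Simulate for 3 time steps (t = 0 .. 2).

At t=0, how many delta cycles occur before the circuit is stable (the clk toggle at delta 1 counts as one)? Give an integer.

4

t0.Δ0 f=1 a=1 c=1 clk=0 d=0 b=1 e=1
t0.Δ1 f=1 a=1 c=1 clk=1 d=0 b=1 e=1
t0.Δ2 f=1 a=1 c=0 clk=1 d=0 b=1 e=1
t0.Δ3 f=0 a=1 c=0 clk=1 d=0 b=1 e=0
t0.Δ4 f=0 a=0 c=0 clk=1 d=0 b=1 e=0
t1.Δ0 f=0 a=0 c=0 clk=1 d=0 b=1 e=0
t1.Δ1 f=0 a=0 c=0 clk=0 d=0 b=1 e=0
t2.Δ0 f=0 a=0 c=0 clk=0 d=0 b=1 e=0
t2.Δ1 f=0 a=0 c=0 clk=1 d=0 b=1 e=0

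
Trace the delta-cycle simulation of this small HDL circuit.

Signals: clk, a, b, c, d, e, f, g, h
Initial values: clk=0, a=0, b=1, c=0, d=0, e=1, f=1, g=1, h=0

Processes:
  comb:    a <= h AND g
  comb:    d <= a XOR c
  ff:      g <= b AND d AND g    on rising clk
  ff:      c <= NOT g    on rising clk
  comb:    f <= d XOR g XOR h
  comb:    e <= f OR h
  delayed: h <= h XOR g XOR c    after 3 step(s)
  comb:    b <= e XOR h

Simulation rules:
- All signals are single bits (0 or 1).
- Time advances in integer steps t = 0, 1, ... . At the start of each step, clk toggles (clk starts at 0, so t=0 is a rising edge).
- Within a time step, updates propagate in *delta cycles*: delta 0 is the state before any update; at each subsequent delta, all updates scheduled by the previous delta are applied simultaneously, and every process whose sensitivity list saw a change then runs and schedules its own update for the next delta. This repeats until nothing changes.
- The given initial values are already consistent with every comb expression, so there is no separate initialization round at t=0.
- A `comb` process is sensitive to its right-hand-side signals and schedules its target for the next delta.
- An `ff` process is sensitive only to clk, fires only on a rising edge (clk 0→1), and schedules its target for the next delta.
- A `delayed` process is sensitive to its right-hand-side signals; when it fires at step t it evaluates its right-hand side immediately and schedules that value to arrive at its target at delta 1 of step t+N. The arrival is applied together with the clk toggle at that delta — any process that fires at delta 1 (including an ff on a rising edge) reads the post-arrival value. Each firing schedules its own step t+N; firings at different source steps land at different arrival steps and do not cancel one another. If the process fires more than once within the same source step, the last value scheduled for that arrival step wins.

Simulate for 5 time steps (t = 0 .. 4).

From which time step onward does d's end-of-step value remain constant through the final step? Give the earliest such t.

[bits: h,f,b,clk,c,e,g,d,a]
t=0: Δ0=011001100 Δ1=011101100 Δ2=011101000 Δ3=001101000 Δ4=001100000 Δ5=000100000 | 5Δ
t=1: Δ0=000100000 Δ1=000000000 | 1Δ
t=2: Δ0=000000000 Δ1=000100000 Δ2=000110000 Δ3=000110010 Δ4=010110010 Δ5=010111010 Δ6=011111010 | 6Δ
t=3: Δ0=011111010 Δ1=011011010 | 1Δ
t=4: Δ0=011011010 Δ1=011111010 | 1Δ

2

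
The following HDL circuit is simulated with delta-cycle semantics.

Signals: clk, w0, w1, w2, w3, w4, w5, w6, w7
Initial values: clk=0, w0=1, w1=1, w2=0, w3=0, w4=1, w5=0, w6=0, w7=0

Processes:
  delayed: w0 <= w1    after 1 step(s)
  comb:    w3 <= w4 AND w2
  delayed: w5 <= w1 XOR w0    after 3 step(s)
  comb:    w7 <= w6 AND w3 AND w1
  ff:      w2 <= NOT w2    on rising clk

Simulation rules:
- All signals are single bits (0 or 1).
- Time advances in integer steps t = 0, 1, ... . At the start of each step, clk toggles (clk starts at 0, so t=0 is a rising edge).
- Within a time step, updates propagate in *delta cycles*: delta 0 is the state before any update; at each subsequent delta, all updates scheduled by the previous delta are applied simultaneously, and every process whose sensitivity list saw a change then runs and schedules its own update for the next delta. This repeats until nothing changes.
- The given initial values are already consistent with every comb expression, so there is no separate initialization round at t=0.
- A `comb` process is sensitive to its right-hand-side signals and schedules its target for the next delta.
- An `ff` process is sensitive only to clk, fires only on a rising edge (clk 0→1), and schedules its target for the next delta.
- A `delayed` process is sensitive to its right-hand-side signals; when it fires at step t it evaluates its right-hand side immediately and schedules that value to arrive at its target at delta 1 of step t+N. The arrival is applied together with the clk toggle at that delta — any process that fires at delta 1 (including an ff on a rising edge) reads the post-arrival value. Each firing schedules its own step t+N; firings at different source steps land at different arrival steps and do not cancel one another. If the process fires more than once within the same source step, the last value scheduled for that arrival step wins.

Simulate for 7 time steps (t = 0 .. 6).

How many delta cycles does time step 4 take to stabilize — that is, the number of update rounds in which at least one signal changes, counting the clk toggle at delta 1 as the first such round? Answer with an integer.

t=0 Δ0: w0=1 w6=0 w5=0 w4=1 w2=0 w7=0 w1=1 clk=0 w3=0
  Δ1: clk:0→1
  Δ2: w2:0→1
  Δ3: w3:0→1
  (3Δ to stable)
t=1 Δ0: w0=1 w6=0 w5=0 w4=1 w2=1 w7=0 w1=1 clk=1 w3=1
  Δ1: clk:1→0
  (1Δ to stable)
t=2 Δ0: w0=1 w6=0 w5=0 w4=1 w2=1 w7=0 w1=1 clk=0 w3=1
  Δ1: clk:0→1
  Δ2: w2:1→0
  Δ3: w3:1→0
  (3Δ to stable)
t=3 Δ0: w0=1 w6=0 w5=0 w4=1 w2=0 w7=0 w1=1 clk=1 w3=0
  Δ1: clk:1→0
  (1Δ to stable)
t=4 Δ0: w0=1 w6=0 w5=0 w4=1 w2=0 w7=0 w1=1 clk=0 w3=0
  Δ1: clk:0→1
  Δ2: w2:0→1
  Δ3: w3:0→1
  (3Δ to stable)
t=5 Δ0: w0=1 w6=0 w5=0 w4=1 w2=1 w7=0 w1=1 clk=1 w3=1
  Δ1: clk:1→0
  (1Δ to stable)
t=6 Δ0: w0=1 w6=0 w5=0 w4=1 w2=1 w7=0 w1=1 clk=0 w3=1
  Δ1: clk:0→1
  Δ2: w2:1→0
  Δ3: w3:1→0
  (3Δ to stable)

3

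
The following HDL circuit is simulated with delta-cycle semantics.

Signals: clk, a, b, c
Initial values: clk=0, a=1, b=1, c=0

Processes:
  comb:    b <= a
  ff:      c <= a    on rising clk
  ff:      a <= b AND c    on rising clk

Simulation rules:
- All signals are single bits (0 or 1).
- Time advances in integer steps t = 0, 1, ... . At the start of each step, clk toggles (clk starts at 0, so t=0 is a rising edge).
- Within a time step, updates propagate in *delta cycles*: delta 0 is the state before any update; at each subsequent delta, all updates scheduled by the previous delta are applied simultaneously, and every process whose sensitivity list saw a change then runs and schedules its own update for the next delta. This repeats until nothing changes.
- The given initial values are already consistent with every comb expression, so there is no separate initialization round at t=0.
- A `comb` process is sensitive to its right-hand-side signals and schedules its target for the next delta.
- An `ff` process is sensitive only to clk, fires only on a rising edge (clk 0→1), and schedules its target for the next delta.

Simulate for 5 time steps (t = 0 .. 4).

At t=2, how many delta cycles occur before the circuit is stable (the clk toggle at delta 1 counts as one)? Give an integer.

[bits: clk,b,c,a]
t=0: Δ0=0101 Δ1=1101 Δ2=1110 Δ3=1010 | 3Δ
t=1: Δ0=1010 Δ1=0010 | 1Δ
t=2: Δ0=0010 Δ1=1010 Δ2=1000 | 2Δ
t=3: Δ0=1000 Δ1=0000 | 1Δ
t=4: Δ0=0000 Δ1=1000 | 1Δ

2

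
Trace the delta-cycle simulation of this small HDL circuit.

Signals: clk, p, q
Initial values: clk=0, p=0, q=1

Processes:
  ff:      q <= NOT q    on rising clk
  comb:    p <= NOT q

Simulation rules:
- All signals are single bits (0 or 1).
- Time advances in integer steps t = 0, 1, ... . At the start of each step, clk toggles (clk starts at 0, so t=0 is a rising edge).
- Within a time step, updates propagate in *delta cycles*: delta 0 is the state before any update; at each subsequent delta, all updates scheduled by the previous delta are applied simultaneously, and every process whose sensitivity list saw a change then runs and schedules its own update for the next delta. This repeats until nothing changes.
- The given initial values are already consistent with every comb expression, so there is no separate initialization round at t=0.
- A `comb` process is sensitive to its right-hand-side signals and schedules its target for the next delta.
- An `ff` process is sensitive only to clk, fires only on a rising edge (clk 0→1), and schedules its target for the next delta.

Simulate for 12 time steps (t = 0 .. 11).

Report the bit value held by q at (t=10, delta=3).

1

t=0 Δ0: p=0 q=1 clk=0
  Δ1: clk:0→1
  Δ2: q:1→0
  Δ3: p:0→1
  (3Δ to stable)
t=1 Δ0: p=1 q=0 clk=1
  Δ1: clk:1→0
  (1Δ to stable)
t=2 Δ0: p=1 q=0 clk=0
  Δ1: clk:0→1
  Δ2: q:0→1
  Δ3: p:1→0
  (3Δ to stable)
t=3 Δ0: p=0 q=1 clk=1
  Δ1: clk:1→0
  (1Δ to stable)
t=4 Δ0: p=0 q=1 clk=0
  Δ1: clk:0→1
  Δ2: q:1→0
  Δ3: p:0→1
  (3Δ to stable)
t=5 Δ0: p=1 q=0 clk=1
  Δ1: clk:1→0
  (1Δ to stable)
t=6 Δ0: p=1 q=0 clk=0
  Δ1: clk:0→1
  Δ2: q:0→1
  Δ3: p:1→0
  (3Δ to stable)
t=7 Δ0: p=0 q=1 clk=1
  Δ1: clk:1→0
  (1Δ to stable)
t=8 Δ0: p=0 q=1 clk=0
  Δ1: clk:0→1
  Δ2: q:1→0
  Δ3: p:0→1
  (3Δ to stable)
t=9 Δ0: p=1 q=0 clk=1
  Δ1: clk:1→0
  (1Δ to stable)
t=10 Δ0: p=1 q=0 clk=0
  Δ1: clk:0→1
  Δ2: q:0→1
  Δ3: p:1→0
  (3Δ to stable)
t=11 Δ0: p=0 q=1 clk=1
  Δ1: clk:1→0
  (1Δ to stable)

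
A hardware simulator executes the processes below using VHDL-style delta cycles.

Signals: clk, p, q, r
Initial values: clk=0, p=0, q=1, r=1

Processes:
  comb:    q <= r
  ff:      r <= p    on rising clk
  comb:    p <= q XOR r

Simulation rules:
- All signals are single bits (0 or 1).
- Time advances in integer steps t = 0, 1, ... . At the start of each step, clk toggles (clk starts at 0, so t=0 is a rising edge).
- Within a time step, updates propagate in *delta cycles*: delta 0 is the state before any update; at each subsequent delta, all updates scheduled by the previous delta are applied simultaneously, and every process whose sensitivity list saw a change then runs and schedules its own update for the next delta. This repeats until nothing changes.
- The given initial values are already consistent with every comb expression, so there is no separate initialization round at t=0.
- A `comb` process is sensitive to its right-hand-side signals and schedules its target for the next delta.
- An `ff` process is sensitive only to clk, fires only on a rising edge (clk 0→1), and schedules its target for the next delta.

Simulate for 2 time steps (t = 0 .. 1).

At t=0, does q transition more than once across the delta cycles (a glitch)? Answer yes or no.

no

t=0 Δ0: clk=0 r=1 q=1 p=0
  Δ1: clk:0→1
  Δ2: r:1→0
  Δ3: q:1→0, p:0→1
  Δ4: p:1→0
  (4Δ to stable)
t=1 Δ0: clk=1 r=0 q=0 p=0
  Δ1: clk:1→0
  (1Δ to stable)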